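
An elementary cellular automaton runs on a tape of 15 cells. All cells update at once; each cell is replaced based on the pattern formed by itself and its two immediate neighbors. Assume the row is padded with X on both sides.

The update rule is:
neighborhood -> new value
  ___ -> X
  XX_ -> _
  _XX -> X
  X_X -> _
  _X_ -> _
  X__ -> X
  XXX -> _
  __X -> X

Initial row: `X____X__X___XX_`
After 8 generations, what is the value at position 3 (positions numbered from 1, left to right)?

_XXXX_XX_XXXX__
_X____X__X___XX
__XXXX_XX_XXXX_
XXX____X__X____
___XXXX_XX_XXXX
XXXX____X__X___
____XXXX_XX_XXX
XXXXX____X__X__
position 3 holds X

X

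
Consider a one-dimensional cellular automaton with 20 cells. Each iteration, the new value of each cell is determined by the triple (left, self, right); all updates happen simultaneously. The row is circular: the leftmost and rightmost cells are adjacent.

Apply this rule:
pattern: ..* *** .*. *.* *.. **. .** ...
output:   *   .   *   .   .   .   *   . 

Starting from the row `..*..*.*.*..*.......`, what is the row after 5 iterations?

.**..**.**.*.....**.

.**.**.*.*.**.......
**..*..*.*.*........
*..**.**.*.*.......*
..**..*..*.*......**
.**..**.**.*.....**.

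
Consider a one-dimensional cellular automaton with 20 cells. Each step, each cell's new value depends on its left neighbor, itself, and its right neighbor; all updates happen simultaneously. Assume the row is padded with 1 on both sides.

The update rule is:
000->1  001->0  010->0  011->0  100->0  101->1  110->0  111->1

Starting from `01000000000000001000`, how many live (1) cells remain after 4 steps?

12

10011111111111100010
00001111111111001001
01100111111110000000
10000011111100111110
count of 1: 12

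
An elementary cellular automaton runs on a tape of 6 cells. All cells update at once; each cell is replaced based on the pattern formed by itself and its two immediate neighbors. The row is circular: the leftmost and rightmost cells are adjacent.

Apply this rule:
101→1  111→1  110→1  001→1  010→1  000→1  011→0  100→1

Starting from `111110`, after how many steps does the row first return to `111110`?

step 1: 011111
step 2: 101111
step 3: 110111
step 4: 111011
step 5: 111101
step 6: 111110

6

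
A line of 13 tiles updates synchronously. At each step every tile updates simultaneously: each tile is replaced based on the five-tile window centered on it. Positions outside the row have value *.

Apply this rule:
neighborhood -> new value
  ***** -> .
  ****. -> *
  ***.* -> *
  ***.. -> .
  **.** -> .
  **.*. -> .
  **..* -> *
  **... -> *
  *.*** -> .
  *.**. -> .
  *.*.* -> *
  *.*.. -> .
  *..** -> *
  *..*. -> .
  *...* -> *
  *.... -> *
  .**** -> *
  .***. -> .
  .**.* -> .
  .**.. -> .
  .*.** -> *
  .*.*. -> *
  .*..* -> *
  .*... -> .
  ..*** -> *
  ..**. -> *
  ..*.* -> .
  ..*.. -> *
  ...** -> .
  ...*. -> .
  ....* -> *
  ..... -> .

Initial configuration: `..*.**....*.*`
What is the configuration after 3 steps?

step 1: *..*..***..*.
step 2: .*.****..*..*
step 3: .**.**.*.****

.**.**.*.****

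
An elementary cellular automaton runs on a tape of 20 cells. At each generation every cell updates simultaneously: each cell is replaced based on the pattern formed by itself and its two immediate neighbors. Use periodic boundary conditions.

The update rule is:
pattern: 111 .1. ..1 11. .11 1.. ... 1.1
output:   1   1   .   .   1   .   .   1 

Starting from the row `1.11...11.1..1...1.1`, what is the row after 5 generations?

.......1.....1...11.

.11....1.11..1...111
11.....111...1...11.
1......11....1...1.1
.......1.....1...111
.......1.....1...11.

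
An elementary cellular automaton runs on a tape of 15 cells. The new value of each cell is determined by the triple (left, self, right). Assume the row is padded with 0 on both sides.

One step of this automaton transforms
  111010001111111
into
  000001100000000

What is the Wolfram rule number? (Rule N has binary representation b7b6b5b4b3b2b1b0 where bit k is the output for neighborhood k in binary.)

17

position 1: 111 → 0  (bit 7 = 0)
position 2: 110 → 0  (bit 6 = 0)
position 3: 101 → 0  (bit 5 = 0)
position 5: 100 → 1  (bit 4 = 1)
position 0: 011 → 0  (bit 3 = 0)
position 4: 010 → 0  (bit 2 = 0)
position 7: 001 → 0  (bit 1 = 0)
position 6: 000 → 1  (bit 0 = 1)
bits b7..b0 = 00010001 = 17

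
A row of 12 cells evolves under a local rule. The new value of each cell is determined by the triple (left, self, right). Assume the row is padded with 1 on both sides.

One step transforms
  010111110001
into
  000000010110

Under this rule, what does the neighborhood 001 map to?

At position 10 the neighborhood is 001; the next row has 1 there.

1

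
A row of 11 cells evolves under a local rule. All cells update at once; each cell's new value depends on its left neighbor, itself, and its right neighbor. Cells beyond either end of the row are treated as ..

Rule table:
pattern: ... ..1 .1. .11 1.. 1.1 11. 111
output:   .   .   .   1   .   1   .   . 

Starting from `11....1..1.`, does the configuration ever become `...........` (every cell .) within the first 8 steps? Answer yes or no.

yes

step 1: 1..........
step 2: ...........
all cells are . at step 2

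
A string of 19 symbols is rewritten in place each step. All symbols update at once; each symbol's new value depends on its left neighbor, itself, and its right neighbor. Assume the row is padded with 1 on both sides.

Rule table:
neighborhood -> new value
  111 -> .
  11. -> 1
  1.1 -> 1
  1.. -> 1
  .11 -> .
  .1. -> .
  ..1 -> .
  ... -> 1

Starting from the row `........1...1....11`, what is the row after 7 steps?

1..11..111...111...

1111111..11..111...
......11..11...111.
11111..11..111...11
....11..11...111...
111..11..111...111.
..11..11...111...11
1..11..111...111...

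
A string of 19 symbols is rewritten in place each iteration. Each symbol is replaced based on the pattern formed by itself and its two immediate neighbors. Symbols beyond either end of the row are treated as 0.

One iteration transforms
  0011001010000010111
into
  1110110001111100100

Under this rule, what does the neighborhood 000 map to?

1

At position 0 the neighborhood is 000; the next row has 1 there.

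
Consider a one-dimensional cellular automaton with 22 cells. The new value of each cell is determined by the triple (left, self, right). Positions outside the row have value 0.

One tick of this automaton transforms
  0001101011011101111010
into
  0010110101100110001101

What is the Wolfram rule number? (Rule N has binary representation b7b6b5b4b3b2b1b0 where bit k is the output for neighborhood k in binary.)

114

position 12: 111 → 0  (bit 7 = 0)
position 4: 110 → 1  (bit 6 = 1)
position 5: 101 → 1  (bit 5 = 1)
position 21: 100 → 1  (bit 4 = 1)
position 3: 011 → 0  (bit 3 = 0)
position 6: 010 → 0  (bit 2 = 0)
position 2: 001 → 1  (bit 1 = 1)
position 0: 000 → 0  (bit 0 = 0)
bits b7..b0 = 01110010 = 114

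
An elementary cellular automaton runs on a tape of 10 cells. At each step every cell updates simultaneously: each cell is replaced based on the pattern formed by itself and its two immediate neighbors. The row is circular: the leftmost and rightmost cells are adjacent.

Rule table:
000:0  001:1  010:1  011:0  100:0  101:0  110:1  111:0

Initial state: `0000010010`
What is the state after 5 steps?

0000110110
0001010010
0011010110
0101010010
1101010110

1101010110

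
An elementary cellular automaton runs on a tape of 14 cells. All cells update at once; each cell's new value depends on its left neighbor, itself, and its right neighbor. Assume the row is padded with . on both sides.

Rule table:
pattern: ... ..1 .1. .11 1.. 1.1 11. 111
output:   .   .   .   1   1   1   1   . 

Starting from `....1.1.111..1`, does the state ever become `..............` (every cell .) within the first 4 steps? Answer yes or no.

no

step 1: .....1.11.11..
step 2: ......1111111.
step 3: ......1.....11
step 4: .......1....11
step 4 is .......1....11, still not uniform .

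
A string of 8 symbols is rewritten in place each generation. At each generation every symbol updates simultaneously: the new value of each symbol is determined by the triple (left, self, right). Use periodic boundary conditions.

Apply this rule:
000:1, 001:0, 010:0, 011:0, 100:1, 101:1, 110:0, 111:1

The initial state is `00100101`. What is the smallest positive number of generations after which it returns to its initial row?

10010010
01001001
10100100
01010010
00101001
10010100
01001010
00100101

8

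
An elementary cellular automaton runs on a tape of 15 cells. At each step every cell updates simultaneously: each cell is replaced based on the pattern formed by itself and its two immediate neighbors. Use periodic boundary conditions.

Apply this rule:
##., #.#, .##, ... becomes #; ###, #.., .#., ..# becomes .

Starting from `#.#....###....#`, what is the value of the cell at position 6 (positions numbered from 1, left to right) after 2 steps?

#

##..##.#.#.##.#
.#..###.#.#####
position 6 holds #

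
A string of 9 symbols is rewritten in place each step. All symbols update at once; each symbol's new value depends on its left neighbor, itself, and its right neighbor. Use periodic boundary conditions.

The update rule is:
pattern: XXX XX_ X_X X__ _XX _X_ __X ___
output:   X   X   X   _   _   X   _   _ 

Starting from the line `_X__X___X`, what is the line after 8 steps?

XX__X___X
XX__X____
_X__X____
_X__X____  (fixed point — unchanged through step 8)

_X__X____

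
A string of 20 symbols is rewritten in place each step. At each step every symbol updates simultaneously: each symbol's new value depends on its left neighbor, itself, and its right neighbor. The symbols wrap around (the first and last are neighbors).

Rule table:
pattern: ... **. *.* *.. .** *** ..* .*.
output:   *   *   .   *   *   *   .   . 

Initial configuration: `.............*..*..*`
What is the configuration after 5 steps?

************..*..*..
*************..*..*.
**************..*...
***************..**.
****************.**.

****************.**.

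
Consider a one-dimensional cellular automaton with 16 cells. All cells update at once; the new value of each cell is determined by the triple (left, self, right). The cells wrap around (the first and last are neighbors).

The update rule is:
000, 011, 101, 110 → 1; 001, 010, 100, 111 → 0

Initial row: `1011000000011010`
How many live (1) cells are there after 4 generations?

6

generation 1: 0111011111011101
generation 2: 1101110001110110
generation 3: 1111010101011111
generation 4: 0001101010110000
count of 1: 6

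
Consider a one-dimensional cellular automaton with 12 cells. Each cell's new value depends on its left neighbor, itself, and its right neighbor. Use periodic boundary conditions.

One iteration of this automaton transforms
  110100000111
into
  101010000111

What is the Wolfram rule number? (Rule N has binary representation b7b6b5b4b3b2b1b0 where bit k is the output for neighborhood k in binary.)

184

position 0: 111 → 1  (bit 7 = 1)
position 1: 110 → 0  (bit 6 = 0)
position 2: 101 → 1  (bit 5 = 1)
position 4: 100 → 1  (bit 4 = 1)
position 9: 011 → 1  (bit 3 = 1)
position 3: 010 → 0  (bit 2 = 0)
position 8: 001 → 0  (bit 1 = 0)
position 5: 000 → 0  (bit 0 = 0)
bits b7..b0 = 10111000 = 184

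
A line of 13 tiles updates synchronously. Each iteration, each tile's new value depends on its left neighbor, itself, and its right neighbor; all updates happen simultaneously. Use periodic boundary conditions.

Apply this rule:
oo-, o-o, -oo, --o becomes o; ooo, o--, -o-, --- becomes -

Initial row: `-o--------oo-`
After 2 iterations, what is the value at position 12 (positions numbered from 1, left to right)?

o--------ooo-
--------oo-oo
position 12 holds o

o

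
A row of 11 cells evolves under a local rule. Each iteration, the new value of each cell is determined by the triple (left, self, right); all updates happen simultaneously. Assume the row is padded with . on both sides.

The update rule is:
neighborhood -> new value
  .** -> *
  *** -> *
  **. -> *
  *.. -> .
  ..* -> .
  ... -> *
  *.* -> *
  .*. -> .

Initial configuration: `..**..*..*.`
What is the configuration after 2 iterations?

iteration 1: *.**.......
iteration 2: .***.******

.***.******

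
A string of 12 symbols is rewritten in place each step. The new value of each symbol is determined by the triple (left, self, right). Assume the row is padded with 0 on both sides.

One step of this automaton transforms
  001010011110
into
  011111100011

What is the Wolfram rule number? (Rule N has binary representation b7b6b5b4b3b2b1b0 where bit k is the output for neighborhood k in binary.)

position 8: 111 → 0  (bit 7 = 0)
position 10: 110 → 1  (bit 6 = 1)
position 3: 101 → 1  (bit 5 = 1)
position 5: 100 → 1  (bit 4 = 1)
position 7: 011 → 0  (bit 3 = 0)
position 2: 010 → 1  (bit 2 = 1)
position 1: 001 → 1  (bit 1 = 1)
position 0: 000 → 0  (bit 0 = 0)
bits b7..b0 = 01110110 = 118

118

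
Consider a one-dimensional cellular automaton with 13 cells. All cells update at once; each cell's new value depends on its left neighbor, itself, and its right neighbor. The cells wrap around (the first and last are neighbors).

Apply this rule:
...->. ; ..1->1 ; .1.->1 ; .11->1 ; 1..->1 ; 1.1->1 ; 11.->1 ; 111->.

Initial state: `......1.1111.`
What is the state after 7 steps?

.....1111..11
1...11..11111
11.111111....
1111....11..1
...11..111111
1.111111....1
111....11..11

111....11..11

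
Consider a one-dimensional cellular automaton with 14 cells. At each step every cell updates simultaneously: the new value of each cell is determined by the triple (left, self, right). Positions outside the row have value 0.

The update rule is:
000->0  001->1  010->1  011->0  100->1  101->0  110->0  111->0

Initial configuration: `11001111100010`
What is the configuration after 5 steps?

00000010000010

00110000010111
01001000110000
11111101001000
00000001111100
00000010000010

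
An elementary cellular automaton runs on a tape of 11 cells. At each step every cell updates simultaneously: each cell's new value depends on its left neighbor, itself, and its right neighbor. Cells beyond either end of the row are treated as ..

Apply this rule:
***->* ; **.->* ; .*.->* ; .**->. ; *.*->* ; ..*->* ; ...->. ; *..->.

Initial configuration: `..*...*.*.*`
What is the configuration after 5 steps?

*.******.**

step 1: .**..******
step 2: *.*.*.*****
step 3: ******.****
step 4: .******.***
step 5: *.******.**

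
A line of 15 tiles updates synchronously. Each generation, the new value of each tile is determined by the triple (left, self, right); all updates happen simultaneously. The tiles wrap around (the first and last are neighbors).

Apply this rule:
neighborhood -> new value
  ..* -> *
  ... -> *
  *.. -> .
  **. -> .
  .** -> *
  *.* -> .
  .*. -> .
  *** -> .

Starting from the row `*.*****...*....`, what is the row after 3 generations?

..*.....**..***
.*..*****..**..
*..**.....**..*

*..**.....**..*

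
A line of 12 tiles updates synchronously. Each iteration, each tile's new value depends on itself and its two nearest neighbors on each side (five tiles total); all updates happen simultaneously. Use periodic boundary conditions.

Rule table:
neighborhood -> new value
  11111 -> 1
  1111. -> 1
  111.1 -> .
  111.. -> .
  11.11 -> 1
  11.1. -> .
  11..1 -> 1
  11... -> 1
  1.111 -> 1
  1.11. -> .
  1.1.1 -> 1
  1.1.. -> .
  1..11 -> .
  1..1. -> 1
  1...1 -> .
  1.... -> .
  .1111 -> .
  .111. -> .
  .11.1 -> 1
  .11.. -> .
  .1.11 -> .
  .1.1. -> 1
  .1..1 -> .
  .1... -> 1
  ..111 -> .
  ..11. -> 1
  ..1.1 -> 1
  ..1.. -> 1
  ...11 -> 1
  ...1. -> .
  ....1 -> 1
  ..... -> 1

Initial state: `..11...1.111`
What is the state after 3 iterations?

.11.1....1..

1.1.1..1.1..
1111..111..1
.11.1....1..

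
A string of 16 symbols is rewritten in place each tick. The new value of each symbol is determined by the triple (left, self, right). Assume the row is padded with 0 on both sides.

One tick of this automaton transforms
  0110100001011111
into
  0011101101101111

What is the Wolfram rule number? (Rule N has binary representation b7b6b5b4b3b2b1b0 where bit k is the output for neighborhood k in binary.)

position 12: 111 → 1  (bit 7 = 1)
position 2: 110 → 1  (bit 6 = 1)
position 3: 101 → 1  (bit 5 = 1)
position 5: 100 → 0  (bit 4 = 0)
position 1: 011 → 0  (bit 3 = 0)
position 4: 010 → 1  (bit 2 = 1)
position 0: 001 → 0  (bit 1 = 0)
position 6: 000 → 1  (bit 0 = 1)
bits b7..b0 = 11100101 = 229

229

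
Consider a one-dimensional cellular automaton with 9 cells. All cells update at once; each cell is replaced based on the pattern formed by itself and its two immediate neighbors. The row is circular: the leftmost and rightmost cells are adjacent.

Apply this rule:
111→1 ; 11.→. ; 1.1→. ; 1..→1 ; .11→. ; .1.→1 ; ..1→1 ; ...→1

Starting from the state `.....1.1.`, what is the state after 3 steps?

1111.111.

111111.11
11111...1
1111.111.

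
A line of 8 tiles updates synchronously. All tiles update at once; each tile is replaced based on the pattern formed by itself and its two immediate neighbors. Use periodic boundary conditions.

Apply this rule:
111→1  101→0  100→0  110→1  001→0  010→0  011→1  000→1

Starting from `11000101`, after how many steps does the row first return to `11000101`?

11010001
11000101

2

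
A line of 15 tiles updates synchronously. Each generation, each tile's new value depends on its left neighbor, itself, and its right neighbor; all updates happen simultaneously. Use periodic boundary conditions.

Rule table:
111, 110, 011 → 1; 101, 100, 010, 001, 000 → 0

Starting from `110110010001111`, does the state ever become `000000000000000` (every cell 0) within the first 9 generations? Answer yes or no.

no

110110000001111
110110000001111  (fixed point — unchanged through generation 9)
generation 9 is 110110000001111, still not uniform 0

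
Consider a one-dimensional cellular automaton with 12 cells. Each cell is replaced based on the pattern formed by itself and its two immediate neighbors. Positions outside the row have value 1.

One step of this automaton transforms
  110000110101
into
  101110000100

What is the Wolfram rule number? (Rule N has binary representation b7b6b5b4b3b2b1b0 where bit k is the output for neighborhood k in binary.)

position 0: 111 → 1  (bit 7 = 1)
position 1: 110 → 0  (bit 6 = 0)
position 8: 101 → 0  (bit 5 = 0)
position 2: 100 → 1  (bit 4 = 1)
position 6: 011 → 0  (bit 3 = 0)
position 9: 010 → 1  (bit 2 = 1)
position 5: 001 → 0  (bit 1 = 0)
position 3: 000 → 1  (bit 0 = 1)
bits b7..b0 = 10010101 = 149

149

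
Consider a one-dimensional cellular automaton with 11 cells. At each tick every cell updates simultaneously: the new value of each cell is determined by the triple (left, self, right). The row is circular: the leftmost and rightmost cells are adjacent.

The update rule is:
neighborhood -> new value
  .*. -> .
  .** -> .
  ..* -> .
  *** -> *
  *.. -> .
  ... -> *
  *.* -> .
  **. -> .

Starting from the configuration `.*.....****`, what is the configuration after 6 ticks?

...***..**.
**..*......
......****.
*****..**..
.***.......
..*..******

..*..******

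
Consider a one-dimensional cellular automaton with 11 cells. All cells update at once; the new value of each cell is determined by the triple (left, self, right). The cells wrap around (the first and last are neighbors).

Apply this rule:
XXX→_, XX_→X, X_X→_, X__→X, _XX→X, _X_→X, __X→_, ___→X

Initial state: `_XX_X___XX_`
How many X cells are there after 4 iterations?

_XX_XXX_XXX
_XX_X_X_X_X
_XX_X_X_X_X  (fixed point — unchanged through iteration 4)
count of X: 6

6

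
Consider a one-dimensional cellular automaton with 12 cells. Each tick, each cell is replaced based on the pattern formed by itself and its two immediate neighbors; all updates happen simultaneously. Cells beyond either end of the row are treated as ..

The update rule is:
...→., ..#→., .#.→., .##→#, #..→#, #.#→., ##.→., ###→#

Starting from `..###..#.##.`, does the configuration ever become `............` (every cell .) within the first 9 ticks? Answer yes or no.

no

tick 1: ..##.#...#.#
tick 2: ..#...#.....
tick 3: ...#...#....
tick 4: ....#...#...
tick 5: .....#...#..
tick 6: ......#...#.
tick 7: .......#...#
tick 8: ........#...
tick 9: .........#..
tick 9 is .........#.., still not uniform .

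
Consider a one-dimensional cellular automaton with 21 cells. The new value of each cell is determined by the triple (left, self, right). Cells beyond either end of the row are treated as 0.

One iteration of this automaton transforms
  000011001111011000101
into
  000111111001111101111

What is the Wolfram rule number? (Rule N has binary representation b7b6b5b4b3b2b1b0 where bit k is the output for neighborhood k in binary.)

126

position 9: 111 → 0  (bit 7 = 0)
position 5: 110 → 1  (bit 6 = 1)
position 12: 101 → 1  (bit 5 = 1)
position 6: 100 → 1  (bit 4 = 1)
position 4: 011 → 1  (bit 3 = 1)
position 18: 010 → 1  (bit 2 = 1)
position 3: 001 → 1  (bit 1 = 1)
position 0: 000 → 0  (bit 0 = 0)
bits b7..b0 = 01111110 = 126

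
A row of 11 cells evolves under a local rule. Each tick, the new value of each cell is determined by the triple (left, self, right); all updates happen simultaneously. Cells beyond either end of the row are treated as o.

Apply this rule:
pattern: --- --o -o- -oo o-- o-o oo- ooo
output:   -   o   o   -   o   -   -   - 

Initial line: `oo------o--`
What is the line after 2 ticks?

--o----oooo
oooo--o----

oooo--o----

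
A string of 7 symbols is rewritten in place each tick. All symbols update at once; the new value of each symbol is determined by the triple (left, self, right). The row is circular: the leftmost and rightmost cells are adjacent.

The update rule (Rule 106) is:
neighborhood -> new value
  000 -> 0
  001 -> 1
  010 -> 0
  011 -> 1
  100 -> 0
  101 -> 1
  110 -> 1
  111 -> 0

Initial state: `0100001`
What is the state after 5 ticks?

1000010
0000101
0001010
0010100
0101000

0101000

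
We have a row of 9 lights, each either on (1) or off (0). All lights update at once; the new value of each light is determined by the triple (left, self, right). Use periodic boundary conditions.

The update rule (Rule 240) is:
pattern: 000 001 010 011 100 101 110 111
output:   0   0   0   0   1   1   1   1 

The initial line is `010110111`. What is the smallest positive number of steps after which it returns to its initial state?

9

101011011
110101101
111010110
011101011
101110101
110111010
011011101
101101110
010110111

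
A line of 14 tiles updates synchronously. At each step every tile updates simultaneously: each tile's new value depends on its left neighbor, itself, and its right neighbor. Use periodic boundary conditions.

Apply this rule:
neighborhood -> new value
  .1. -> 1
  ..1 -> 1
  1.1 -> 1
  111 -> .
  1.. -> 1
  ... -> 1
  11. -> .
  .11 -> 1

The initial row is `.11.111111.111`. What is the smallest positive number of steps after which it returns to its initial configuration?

11.11.....11..
1.11.111111.11
.11.11.....11.
11.11.111111.1
..11.11.....11
111.11.111111.
1..11.11.....1
.111.11.111111
11..11.11.....
1.111.11.11111
.11..11.11....
11.111.11.1111
..11..11.11...
111.111.11.111
...11..11.11..
1111.111.11.11
....11..11.11.
11111.111.11.1
.....11..11.11
111111.111.11.
1.....11..11.1
.111111.111.11
11.....11..11.
1.111111.111.1
.11.....11..11
11.111111.111.
1.11.....11..1
.11.111111.111

28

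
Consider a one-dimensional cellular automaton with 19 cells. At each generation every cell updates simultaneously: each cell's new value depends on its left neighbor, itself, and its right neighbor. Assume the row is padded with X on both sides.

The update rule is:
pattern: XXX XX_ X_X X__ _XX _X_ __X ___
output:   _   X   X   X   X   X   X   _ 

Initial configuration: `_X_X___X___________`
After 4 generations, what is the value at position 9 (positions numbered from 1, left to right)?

XXXXX_XXX_________X
____XXX_XX_______XX
X__XX_XXXXX_____XX_
XXXXXXX___XX___XXXX
position 9 holds _

_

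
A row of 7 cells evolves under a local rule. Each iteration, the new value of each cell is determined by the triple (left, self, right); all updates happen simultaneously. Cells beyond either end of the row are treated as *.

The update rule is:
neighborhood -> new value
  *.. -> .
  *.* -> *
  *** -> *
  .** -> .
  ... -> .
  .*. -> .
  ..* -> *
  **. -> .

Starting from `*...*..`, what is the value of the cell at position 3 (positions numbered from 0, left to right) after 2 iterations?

.

...*..*
..*..*.
position 3 holds .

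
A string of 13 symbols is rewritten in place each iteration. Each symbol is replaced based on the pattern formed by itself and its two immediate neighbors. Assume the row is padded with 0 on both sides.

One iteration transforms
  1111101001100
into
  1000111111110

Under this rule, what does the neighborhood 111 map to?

0

At position 1 the neighborhood is 111; the next row has 0 there.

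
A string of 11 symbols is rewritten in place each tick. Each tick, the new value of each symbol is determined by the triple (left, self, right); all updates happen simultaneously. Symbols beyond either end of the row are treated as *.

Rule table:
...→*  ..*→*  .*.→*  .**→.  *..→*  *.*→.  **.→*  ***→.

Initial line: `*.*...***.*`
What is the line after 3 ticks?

*****......

*.****..*..
*....******
*****......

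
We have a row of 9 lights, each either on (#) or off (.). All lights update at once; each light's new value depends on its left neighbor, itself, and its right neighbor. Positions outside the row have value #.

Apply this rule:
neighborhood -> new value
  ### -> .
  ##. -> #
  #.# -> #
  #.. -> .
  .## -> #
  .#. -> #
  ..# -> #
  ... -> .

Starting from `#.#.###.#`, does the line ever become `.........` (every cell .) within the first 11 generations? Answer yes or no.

no

generation 1: #####.###
generation 2: ....###..
generation 3: ...##.#.#
generation 4: ..#######
generation 5: .##......
generation 6: ###.....#
generation 7: ..#....##
generation 8: .##...##.
generation 9: ###..####
generation 10: ..#.##...
generation 11: .#####..#
generation 11 is .#####..#, still not uniform .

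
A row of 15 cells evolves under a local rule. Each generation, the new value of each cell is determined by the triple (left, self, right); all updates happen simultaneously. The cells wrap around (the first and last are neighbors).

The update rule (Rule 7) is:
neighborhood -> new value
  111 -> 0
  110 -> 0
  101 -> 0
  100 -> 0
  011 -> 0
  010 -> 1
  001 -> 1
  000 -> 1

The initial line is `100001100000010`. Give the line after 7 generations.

101110001111110
100000110000000
101111000111111
000000011000000
111111100011111
000000001100000
111111110001111

111111110001111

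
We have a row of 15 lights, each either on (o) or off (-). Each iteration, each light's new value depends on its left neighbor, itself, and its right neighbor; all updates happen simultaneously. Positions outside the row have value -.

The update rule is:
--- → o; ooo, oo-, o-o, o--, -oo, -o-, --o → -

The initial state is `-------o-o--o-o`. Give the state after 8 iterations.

-------oooooooo

oooooo---------
-------oooooooo
oooooo---------  (repeats iteration 1; period 2)
iteration 8: -------oooooooo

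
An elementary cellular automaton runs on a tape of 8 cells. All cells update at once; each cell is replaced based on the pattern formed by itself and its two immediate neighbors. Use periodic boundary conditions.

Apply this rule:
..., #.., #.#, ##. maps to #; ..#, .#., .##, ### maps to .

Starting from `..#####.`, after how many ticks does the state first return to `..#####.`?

#.....##
#####...
....###.
###...##
..###...
#...####
###.....
..#####.

8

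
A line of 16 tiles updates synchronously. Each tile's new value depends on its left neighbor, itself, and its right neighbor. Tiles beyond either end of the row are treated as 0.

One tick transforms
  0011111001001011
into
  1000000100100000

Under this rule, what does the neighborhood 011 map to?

0

At position 2 the neighborhood is 011; the next row has 0 there.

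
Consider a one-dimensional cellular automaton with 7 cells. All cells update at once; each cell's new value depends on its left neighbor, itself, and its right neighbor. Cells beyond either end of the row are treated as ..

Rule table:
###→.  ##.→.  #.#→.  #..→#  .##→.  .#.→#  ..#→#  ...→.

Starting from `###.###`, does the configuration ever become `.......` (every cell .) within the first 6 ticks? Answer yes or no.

yes

tick 1: .......
all cells are . at tick 1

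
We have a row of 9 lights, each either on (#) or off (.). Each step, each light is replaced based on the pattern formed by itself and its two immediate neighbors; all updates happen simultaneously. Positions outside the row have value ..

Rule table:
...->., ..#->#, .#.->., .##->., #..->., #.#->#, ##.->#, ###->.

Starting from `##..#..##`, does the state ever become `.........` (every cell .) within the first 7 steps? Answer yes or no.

.#.#..#.#
#.#..#.#.
.#..#.#..
#..#.#...
..#.#....
.#.#.....
#.#......
step 7 is #.#......, still not uniform .

no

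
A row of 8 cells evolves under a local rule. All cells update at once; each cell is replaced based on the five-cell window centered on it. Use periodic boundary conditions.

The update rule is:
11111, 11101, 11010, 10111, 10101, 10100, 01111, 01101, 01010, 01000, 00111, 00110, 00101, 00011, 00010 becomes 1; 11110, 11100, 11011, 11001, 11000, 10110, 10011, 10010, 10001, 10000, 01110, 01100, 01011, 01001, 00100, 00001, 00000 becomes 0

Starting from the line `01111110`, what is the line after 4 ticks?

tick 1: 01111000
tick 2: 11100000
tick 3: 10000001
tick 4: 00000011

00000011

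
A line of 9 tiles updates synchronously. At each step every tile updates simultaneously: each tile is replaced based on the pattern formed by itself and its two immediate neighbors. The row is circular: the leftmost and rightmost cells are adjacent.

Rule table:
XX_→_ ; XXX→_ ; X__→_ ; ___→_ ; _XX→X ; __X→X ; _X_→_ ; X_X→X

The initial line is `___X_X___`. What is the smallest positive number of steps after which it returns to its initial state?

9

__X_X____
_X_X_____
X_X______
_X______X
X______X_
______X_X
_____X_X_
____X_X__
___X_X___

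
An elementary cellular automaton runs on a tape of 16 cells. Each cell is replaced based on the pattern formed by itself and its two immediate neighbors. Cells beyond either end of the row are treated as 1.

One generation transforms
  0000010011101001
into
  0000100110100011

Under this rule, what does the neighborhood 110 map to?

1

At position 10 the neighborhood is 110; the next row has 1 there.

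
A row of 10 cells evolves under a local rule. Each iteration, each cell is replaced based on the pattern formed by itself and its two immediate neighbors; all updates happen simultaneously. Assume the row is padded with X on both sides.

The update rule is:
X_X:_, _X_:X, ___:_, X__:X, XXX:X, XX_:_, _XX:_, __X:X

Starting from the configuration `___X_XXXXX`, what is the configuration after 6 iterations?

XX____X_XX

iteration 1: X_XX__XXXX
iteration 2: ____XX_XXX
iteration 3: X__X____XX
iteration 4: _XXXX__X_X
iteration 5: __XX_XXX__
iteration 6: XX____X_XX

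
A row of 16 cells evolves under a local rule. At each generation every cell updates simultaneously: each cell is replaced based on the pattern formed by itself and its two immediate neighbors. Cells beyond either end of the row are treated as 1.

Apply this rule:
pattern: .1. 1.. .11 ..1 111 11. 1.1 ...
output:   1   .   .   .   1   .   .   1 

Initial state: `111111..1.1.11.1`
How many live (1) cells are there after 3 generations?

11111...1.1.....
1111..1.1.1.111.
111...1.1.1..1..
count of 1: 7

7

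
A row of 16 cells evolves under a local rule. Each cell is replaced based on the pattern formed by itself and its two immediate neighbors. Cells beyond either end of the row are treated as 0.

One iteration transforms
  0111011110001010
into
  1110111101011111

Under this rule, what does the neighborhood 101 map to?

1

At position 4 the neighborhood is 101; the next row has 1 there.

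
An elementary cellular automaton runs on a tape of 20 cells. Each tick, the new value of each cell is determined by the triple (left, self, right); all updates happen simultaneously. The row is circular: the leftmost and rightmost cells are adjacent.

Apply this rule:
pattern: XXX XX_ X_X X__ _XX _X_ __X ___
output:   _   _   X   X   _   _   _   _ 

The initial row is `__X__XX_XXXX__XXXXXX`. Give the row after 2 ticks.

X__X___X____X_______
_X__X___X____X______

_X__X___X____X______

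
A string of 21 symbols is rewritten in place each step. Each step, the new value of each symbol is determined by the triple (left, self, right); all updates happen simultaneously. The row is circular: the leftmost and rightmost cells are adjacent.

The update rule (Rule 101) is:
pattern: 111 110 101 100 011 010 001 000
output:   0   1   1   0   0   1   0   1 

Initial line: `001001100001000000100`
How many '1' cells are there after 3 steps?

10

101000101101011110101
111010110111100011110
001111011000101000011
count of 1: 10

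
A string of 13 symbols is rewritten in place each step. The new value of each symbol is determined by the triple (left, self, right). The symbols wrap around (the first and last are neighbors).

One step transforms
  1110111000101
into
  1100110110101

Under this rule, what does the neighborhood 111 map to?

1

At position 0 the neighborhood is 111; the next row has 1 there.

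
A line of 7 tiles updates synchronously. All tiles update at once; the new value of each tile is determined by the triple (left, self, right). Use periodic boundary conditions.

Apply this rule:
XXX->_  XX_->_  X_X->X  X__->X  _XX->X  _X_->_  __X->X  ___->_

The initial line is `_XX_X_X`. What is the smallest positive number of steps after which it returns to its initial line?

XX_X_X_
X_X_X_X
_X_X_XX
X_X_XX_
_X_XX_X
X_XX_X_
_XX_X_X

7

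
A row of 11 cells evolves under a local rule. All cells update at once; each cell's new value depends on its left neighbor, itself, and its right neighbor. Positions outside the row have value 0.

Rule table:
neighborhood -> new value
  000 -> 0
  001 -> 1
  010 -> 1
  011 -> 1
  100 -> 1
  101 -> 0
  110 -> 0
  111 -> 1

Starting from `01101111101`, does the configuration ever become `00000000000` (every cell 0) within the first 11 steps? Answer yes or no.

no

step 1: 11001111001
step 2: 10111110111
step 3: 10111100110
step 4: 10111011101
step 5: 10110011001
step 6: 10101110111
step 7: 10101100110
step 8: 10101011101
step 9: 10101011001
step 10: 10101010111
step 11: 10101010110
step 11 is 10101010110, still not uniform 0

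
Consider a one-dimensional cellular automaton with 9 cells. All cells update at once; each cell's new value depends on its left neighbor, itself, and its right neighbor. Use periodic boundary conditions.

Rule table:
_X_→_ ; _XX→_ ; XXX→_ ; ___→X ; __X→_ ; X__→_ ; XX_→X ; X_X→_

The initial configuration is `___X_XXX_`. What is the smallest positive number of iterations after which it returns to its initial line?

XX_____X_
_X_XXX___
_____X_XX
_XXX____X
___X_XX__
XX____X_X
_X_XX____
____X_XXX
_XX_____X
__X_XXX__
X_____X_X
X_XXX____
____X_XX_
XXX____X_
__X_XX___
X____X_XX
X_XX_____
___X_XXX_

18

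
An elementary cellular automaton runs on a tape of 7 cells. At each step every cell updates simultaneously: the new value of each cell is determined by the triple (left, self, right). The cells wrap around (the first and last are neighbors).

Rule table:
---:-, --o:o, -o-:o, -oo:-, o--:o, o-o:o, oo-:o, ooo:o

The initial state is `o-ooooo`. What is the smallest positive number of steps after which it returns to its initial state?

7

oo-oooo
ooo-ooo
oooo-oo
ooooo-o
oooooo-
-oooooo
o-ooooo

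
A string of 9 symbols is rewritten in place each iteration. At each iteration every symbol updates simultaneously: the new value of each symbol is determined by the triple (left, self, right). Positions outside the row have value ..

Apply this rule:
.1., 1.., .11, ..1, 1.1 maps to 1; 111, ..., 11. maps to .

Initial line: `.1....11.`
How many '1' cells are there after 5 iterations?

6

iteration 1: 111..11.1
iteration 2: 1..111.11
iteration 3: 1111..11.
iteration 4: 1...111.1
iteration 5: 11.11..11
count of 1: 6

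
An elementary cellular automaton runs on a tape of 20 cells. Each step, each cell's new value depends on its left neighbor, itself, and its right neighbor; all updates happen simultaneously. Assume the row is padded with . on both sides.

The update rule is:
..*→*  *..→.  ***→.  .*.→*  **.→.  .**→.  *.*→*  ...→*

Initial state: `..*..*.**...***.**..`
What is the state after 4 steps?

....*....**...***.**

step 1: ***.***...**...*...*
step 2: ...*....**...***.***
step 3: ****.***...**...*...
step 4: ....*....**...***.**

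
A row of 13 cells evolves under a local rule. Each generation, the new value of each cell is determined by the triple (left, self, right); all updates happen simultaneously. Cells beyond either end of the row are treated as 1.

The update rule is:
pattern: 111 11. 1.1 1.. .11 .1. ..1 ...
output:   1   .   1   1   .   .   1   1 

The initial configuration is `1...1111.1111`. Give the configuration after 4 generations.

generation 1: .111.11.1.111
generation 2: 1.1.1..1.1.11
generation 3: .1.1.11.1.1.1
generation 4: 1.1.1..1.1.1.

1.1.1..1.1.1.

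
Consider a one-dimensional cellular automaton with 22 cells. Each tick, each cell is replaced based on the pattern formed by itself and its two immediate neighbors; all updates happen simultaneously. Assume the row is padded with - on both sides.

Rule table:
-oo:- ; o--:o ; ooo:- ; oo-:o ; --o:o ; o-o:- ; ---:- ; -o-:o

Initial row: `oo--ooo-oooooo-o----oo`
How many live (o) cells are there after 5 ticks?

11

tick 1: -ooo--o------o-oo--o-o
tick 2: o--ooooo----oo--oooo-o
tick 3: ooo----oo--o-ooo---o-o
tick 4: --oo--o-oooo---oo-oo-o
tick 5: -o-oooo----oo-o-o--o-o
count of o: 11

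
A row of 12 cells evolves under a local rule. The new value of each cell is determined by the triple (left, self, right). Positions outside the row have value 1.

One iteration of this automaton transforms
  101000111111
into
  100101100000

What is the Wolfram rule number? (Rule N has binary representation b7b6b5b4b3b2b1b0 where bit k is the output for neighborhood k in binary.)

90

position 7: 111 → 0  (bit 7 = 0)
position 0: 110 → 1  (bit 6 = 1)
position 1: 101 → 0  (bit 5 = 0)
position 3: 100 → 1  (bit 4 = 1)
position 6: 011 → 1  (bit 3 = 1)
position 2: 010 → 0  (bit 2 = 0)
position 5: 001 → 1  (bit 1 = 1)
position 4: 000 → 0  (bit 0 = 0)
bits b7..b0 = 01011010 = 90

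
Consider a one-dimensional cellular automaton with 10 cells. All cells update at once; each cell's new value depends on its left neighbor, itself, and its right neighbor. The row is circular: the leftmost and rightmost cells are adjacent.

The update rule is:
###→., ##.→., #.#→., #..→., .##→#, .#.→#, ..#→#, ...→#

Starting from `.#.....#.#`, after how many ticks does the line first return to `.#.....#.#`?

10

.#.#####.#
.#.#.....#
.#.#.#####
.#.#.#....
##.#.#.###
...#.#.#..
####.#.#.#
.....#.#.#
.#####.#.#
.#.....#.#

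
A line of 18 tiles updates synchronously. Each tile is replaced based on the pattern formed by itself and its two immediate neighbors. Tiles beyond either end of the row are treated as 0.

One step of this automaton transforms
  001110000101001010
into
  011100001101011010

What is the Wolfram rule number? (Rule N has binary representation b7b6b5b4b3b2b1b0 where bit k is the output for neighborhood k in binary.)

142

position 3: 111 → 1  (bit 7 = 1)
position 4: 110 → 0  (bit 6 = 0)
position 10: 101 → 0  (bit 5 = 0)
position 5: 100 → 0  (bit 4 = 0)
position 2: 011 → 1  (bit 3 = 1)
position 9: 010 → 1  (bit 2 = 1)
position 1: 001 → 1  (bit 1 = 1)
position 0: 000 → 0  (bit 0 = 0)
bits b7..b0 = 10001110 = 142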